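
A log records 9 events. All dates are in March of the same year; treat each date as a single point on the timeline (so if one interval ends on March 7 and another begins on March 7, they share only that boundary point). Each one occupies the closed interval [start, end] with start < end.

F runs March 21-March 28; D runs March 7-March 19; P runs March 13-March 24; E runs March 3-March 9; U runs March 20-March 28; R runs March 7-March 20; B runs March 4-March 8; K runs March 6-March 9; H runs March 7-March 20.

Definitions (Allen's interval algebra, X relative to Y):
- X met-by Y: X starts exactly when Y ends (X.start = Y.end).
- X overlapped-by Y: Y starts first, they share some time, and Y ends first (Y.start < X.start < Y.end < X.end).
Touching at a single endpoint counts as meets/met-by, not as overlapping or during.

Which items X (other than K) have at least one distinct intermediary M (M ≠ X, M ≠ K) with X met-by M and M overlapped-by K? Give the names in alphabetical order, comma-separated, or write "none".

U

Target K = [March 6, March 9].
Intermediaries M with M overlapped-by K: D, H, R.
Via D — items with X met-by D: none.
Via H — items with X met-by H: U.
Via R — items with X met-by R: U.
Union: U.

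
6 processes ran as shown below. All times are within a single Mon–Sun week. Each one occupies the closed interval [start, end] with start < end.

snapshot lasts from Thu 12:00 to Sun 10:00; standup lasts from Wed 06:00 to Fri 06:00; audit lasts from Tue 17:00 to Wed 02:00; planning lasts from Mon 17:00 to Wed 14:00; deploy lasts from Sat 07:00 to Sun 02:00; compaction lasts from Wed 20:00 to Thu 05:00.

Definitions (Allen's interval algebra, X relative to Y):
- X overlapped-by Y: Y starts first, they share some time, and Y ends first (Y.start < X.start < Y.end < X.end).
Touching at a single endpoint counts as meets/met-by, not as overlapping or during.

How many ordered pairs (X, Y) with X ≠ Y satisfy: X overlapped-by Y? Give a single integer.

2

Checking all 30 ordered pairs for relation 'overlapped-by'; matching pairs in alphabetical order:
(snapshot, standup): snapshot overlapped-by standup ✓
(standup, planning): standup overlapped-by planning ✓
Count: 2.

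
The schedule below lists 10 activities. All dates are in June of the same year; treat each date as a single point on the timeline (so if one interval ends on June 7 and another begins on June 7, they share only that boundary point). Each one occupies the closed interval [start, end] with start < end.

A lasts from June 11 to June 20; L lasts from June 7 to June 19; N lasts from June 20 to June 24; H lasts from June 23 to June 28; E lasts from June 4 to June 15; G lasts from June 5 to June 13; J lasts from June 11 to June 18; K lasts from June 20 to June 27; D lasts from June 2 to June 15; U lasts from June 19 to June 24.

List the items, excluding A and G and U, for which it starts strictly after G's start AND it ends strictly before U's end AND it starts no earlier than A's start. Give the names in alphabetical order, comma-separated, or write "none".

Conditions: its start is strictly after G's start (X.start > June 5) AND its end is strictly before U's end (X.end < June 24) AND its start is no earlier than A's start (X.start >= June 11).
D: start June 2 > June 5? ✗; end June 15 < June 24? ✓; start June 2 >= June 11? ✗ → no.
E: start June 4 > June 5? ✗; end June 15 < June 24? ✓; start June 4 >= June 11? ✗ → no.
H: start June 23 > June 5? ✓; end June 28 < June 24? ✗; start June 23 >= June 11? ✓ → no.
J: start June 11 > June 5? ✓; end June 18 < June 24? ✓; start June 11 >= June 11? ✓ → yes.
K: start June 20 > June 5? ✓; end June 27 < June 24? ✗; start June 20 >= June 11? ✓ → no.
L: start June 7 > June 5? ✓; end June 19 < June 24? ✓; start June 7 >= June 11? ✗ → no.
N: start June 20 > June 5? ✓; end June 24 < June 24? ✗; start June 20 >= June 11? ✓ → no.
Result: J.

J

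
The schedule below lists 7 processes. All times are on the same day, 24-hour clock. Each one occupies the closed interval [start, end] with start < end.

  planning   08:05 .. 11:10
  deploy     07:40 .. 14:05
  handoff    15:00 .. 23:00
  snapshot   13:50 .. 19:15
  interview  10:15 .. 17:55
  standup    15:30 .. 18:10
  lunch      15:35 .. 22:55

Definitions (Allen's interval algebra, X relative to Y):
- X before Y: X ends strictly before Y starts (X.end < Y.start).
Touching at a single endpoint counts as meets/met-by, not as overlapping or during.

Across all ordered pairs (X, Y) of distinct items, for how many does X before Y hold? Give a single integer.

Checking all 42 ordered pairs for relation 'before'; matching pairs in alphabetical order:
(deploy, handoff): deploy before handoff ✓
(deploy, lunch): deploy before lunch ✓
(deploy, standup): deploy before standup ✓
(planning, handoff): planning before handoff ✓
(planning, lunch): planning before lunch ✓
(planning, snapshot): planning before snapshot ✓
(planning, standup): planning before standup ✓
Count: 7.

7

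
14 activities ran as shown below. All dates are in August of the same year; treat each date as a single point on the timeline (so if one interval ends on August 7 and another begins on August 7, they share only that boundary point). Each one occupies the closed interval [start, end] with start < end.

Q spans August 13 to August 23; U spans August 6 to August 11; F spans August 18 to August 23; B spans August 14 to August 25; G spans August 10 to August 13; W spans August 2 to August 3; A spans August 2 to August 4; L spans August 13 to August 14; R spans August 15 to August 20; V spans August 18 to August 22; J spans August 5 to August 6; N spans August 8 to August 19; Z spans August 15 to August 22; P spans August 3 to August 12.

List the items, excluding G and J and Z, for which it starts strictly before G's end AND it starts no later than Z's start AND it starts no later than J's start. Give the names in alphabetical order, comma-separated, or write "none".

A, P, W

Conditions: its start is strictly before G's end (X.start < August 13) AND its start is no later than Z's start (X.start <= August 15) AND its start is no later than J's start (X.start <= August 5).
A: start August 2 < August 13? ✓; start August 2 <= August 15? ✓; start August 2 <= August 5? ✓ → yes.
B: start August 14 < August 13? ✗; start August 14 <= August 15? ✓; start August 14 <= August 5? ✗ → no.
F: start August 18 < August 13? ✗; start August 18 <= August 15? ✗; start August 18 <= August 5? ✗ → no.
L: start August 13 < August 13? ✗; start August 13 <= August 15? ✓; start August 13 <= August 5? ✗ → no.
N: start August 8 < August 13? ✓; start August 8 <= August 15? ✓; start August 8 <= August 5? ✗ → no.
P: start August 3 < August 13? ✓; start August 3 <= August 15? ✓; start August 3 <= August 5? ✓ → yes.
Q: start August 13 < August 13? ✗; start August 13 <= August 15? ✓; start August 13 <= August 5? ✗ → no.
R: start August 15 < August 13? ✗; start August 15 <= August 15? ✓; start August 15 <= August 5? ✗ → no.
U: start August 6 < August 13? ✓; start August 6 <= August 15? ✓; start August 6 <= August 5? ✗ → no.
V: start August 18 < August 13? ✗; start August 18 <= August 15? ✗; start August 18 <= August 5? ✗ → no.
W: start August 2 < August 13? ✓; start August 2 <= August 15? ✓; start August 2 <= August 5? ✓ → yes.
Result: A, P, W.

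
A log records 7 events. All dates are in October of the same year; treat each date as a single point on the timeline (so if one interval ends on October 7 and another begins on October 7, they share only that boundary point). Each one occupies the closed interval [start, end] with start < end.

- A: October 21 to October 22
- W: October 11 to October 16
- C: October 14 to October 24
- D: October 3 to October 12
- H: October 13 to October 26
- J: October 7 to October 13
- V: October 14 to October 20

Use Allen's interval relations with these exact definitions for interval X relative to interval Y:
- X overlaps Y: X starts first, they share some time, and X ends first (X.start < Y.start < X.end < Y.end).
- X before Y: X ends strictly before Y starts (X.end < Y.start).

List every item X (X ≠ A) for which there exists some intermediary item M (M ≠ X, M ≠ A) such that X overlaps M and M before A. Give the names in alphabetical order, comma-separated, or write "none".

D, J, W

Target A = [October 21, October 22].
Intermediaries M with M before A: D, J, V, W.
Via D — items with X overlaps D: none.
Via J — items with X overlaps J: D.
Via V — items with X overlaps V: W.
Via W — items with X overlaps W: D, J.
Union: D, J, W.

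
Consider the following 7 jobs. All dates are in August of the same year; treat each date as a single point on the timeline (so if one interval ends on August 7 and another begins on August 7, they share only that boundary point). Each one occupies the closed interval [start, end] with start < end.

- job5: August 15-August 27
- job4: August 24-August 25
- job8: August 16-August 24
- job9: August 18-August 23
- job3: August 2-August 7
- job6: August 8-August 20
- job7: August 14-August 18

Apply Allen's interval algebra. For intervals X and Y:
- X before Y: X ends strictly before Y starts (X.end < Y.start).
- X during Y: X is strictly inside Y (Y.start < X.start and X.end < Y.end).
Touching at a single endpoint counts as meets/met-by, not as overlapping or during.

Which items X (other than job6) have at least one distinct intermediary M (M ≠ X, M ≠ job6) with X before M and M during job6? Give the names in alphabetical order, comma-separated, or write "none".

job3

Target job6 = [August 8, August 20].
Intermediaries M with M during job6: job7.
Via job7 — items with X before job7: job3.
Union: job3.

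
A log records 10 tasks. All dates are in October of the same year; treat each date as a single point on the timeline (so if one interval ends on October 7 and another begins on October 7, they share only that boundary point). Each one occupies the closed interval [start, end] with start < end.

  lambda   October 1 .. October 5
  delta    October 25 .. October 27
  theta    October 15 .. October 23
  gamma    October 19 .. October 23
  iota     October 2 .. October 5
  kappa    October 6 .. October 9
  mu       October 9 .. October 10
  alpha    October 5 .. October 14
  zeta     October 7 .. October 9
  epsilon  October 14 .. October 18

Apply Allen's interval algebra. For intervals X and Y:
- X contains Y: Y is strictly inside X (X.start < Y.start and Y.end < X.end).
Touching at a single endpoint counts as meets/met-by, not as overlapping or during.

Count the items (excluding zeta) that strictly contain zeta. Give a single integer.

Target zeta = [October 7, October 9].
alpha [October 5, October 14] → contains → counts.
delta [October 25, October 27] → after → no.
epsilon [October 14, October 18] → after → no.
gamma [October 19, October 23] → after → no.
iota [October 2, October 5] → before → no.
kappa [October 6, October 9] → finished-by → no.
lambda [October 1, October 5] → before → no.
mu [October 9, October 10] → met-by → no.
theta [October 15, October 23] → after → no.
Total: 1.

1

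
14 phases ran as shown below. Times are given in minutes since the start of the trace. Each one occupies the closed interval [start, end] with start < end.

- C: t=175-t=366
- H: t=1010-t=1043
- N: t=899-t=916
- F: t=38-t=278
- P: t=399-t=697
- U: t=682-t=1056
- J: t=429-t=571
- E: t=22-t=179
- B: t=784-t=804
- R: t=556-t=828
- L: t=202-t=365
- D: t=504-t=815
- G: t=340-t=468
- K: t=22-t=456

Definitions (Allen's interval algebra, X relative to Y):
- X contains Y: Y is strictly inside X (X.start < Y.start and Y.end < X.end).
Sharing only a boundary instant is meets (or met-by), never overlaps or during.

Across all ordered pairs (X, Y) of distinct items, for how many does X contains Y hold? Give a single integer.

Checking all 182 ordered pairs for relation 'contains'; matching pairs in alphabetical order:
(C, L): C contains L ✓
(D, B): D contains B ✓
(K, C): K contains C ✓
(K, F): K contains F ✓
(K, L): K contains L ✓
(P, J): P contains J ✓
(R, B): R contains B ✓
(U, B): U contains B ✓
(U, H): U contains H ✓
(U, N): U contains N ✓
Count: 10.

10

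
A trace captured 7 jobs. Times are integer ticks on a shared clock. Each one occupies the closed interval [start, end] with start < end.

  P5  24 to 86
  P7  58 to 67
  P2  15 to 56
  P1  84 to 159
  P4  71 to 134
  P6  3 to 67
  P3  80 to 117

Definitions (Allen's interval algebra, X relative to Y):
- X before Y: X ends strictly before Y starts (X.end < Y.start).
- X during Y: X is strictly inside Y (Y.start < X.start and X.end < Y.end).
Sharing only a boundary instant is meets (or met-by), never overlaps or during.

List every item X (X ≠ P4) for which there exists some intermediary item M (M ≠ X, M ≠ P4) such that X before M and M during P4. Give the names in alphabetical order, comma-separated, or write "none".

Target P4 = [71, 134].
Intermediaries M with M during P4: P3.
Via P3 — items with X before P3: P2, P6, P7.
Union: P2, P6, P7.

P2, P6, P7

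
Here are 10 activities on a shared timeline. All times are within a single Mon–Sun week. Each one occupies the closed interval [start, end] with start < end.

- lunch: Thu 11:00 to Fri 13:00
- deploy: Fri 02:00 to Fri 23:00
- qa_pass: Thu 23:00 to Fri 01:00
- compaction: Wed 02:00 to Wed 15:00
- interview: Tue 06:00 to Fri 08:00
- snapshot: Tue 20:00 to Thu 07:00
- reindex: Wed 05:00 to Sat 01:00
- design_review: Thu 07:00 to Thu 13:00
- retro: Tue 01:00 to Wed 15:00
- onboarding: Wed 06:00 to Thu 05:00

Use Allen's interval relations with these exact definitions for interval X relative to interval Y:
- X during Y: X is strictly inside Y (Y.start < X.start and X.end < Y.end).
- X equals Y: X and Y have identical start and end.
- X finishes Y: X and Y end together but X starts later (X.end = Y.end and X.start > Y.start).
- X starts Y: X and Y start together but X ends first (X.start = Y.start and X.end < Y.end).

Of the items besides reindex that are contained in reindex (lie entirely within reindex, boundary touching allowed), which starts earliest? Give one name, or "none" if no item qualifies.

Target reindex = [Wed 05:00, Sat 01:00].
compaction [Wed 02:00, Wed 15:00] → overlaps → excluded.
deploy [Fri 02:00, Fri 23:00] → during → candidate.
design_review [Thu 07:00, Thu 13:00] → during → candidate.
interview [Tue 06:00, Fri 08:00] → overlaps → excluded.
lunch [Thu 11:00, Fri 13:00] → during → candidate.
onboarding [Wed 06:00, Thu 05:00] → during → candidate.
qa_pass [Thu 23:00, Fri 01:00] → during → candidate.
retro [Tue 01:00, Wed 15:00] → overlaps → excluded.
snapshot [Tue 20:00, Thu 07:00] → overlaps → excluded.
Among candidates, earliest start is Wed 06:00 → onboarding.

onboarding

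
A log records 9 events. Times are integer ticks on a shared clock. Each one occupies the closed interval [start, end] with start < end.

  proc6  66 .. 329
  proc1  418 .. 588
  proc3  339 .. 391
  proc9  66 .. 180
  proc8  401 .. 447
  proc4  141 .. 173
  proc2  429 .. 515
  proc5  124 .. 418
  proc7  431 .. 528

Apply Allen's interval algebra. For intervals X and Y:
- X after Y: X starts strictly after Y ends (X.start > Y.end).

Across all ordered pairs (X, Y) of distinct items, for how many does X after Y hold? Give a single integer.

Checking all 72 ordered pairs for relation 'after'; matching pairs in alphabetical order:
(proc1, proc3): proc1 after proc3 ✓
(proc1, proc4): proc1 after proc4 ✓
(proc1, proc6): proc1 after proc6 ✓
(proc1, proc9): proc1 after proc9 ✓
(proc2, proc3): proc2 after proc3 ✓
(proc2, proc4): proc2 after proc4 ✓
(proc2, proc5): proc2 after proc5 ✓
(proc2, proc6): proc2 after proc6 ✓
(proc2, proc9): proc2 after proc9 ✓
(proc3, proc4): proc3 after proc4 ✓
(proc3, proc6): proc3 after proc6 ✓
(proc3, proc9): proc3 after proc9 ✓
(proc7, proc3): proc7 after proc3 ✓
(proc7, proc4): proc7 after proc4 ✓
(proc7, proc5): proc7 after proc5 ✓
(proc7, proc6): proc7 after proc6 ✓
(proc7, proc9): proc7 after proc9 ✓
(proc8, proc3): proc8 after proc3 ✓
(proc8, proc4): proc8 after proc4 ✓
(proc8, proc6): proc8 after proc6 ✓
(proc8, proc9): proc8 after proc9 ✓
Count: 21.

21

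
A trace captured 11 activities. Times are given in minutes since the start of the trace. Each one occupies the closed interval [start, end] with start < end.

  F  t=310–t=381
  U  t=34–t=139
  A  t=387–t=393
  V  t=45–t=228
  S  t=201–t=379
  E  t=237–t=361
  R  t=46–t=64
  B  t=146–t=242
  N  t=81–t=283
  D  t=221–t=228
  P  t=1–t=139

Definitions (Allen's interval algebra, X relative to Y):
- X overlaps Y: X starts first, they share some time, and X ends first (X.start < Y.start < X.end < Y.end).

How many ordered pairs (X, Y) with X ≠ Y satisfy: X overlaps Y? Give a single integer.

Checking all 110 ordered pairs for relation 'overlaps'; matching pairs in alphabetical order:
(B, E): B overlaps E ✓
(B, S): B overlaps S ✓
(E, F): E overlaps F ✓
(N, E): N overlaps E ✓
(N, S): N overlaps S ✓
(P, N): P overlaps N ✓
(P, V): P overlaps V ✓
(S, F): S overlaps F ✓
(U, N): U overlaps N ✓
(U, V): U overlaps V ✓
(V, B): V overlaps B ✓
(V, N): V overlaps N ✓
(V, S): V overlaps S ✓
Count: 13.

13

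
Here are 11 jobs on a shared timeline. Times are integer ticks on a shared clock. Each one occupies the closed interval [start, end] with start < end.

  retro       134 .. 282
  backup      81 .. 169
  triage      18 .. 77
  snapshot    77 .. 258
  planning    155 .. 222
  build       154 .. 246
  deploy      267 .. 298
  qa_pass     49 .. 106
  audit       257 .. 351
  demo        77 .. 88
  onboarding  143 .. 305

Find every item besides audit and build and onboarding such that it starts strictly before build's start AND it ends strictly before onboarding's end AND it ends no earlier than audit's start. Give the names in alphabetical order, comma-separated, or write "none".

Conditions: its start is strictly before build's start (X.start < 154) AND its end is strictly before onboarding's end (X.end < 305) AND its end is no earlier than audit's start (X.end >= 257).
backup: start 81 < 154? ✓; end 169 < 305? ✓; end 169 >= 257? ✗ → no.
demo: start 77 < 154? ✓; end 88 < 305? ✓; end 88 >= 257? ✗ → no.
deploy: start 267 < 154? ✗; end 298 < 305? ✓; end 298 >= 257? ✓ → no.
planning: start 155 < 154? ✗; end 222 < 305? ✓; end 222 >= 257? ✗ → no.
qa_pass: start 49 < 154? ✓; end 106 < 305? ✓; end 106 >= 257? ✗ → no.
retro: start 134 < 154? ✓; end 282 < 305? ✓; end 282 >= 257? ✓ → yes.
snapshot: start 77 < 154? ✓; end 258 < 305? ✓; end 258 >= 257? ✓ → yes.
triage: start 18 < 154? ✓; end 77 < 305? ✓; end 77 >= 257? ✗ → no.
Result: retro, snapshot.

retro, snapshot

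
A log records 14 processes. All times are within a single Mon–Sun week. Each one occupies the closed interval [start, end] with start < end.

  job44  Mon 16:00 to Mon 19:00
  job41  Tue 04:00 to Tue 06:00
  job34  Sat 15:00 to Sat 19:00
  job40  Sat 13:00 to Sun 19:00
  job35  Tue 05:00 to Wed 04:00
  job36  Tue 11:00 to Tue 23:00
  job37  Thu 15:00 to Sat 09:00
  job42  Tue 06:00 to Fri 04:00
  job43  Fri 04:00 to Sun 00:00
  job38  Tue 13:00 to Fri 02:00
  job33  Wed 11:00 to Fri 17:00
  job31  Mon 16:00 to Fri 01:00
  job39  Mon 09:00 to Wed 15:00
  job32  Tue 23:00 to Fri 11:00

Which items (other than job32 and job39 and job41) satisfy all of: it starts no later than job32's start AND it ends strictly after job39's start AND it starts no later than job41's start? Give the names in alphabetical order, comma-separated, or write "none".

Conditions: its start is no later than job32's start (X.start <= Tue 23:00) AND its end is strictly after job39's start (X.end > Mon 09:00) AND its start is no later than job41's start (X.start <= Tue 04:00).
job31: start Mon 16:00 <= Tue 23:00? ✓; end Fri 01:00 > Mon 09:00? ✓; start Mon 16:00 <= Tue 04:00? ✓ → yes.
job33: start Wed 11:00 <= Tue 23:00? ✗; end Fri 17:00 > Mon 09:00? ✓; start Wed 11:00 <= Tue 04:00? ✗ → no.
job34: start Sat 15:00 <= Tue 23:00? ✗; end Sat 19:00 > Mon 09:00? ✓; start Sat 15:00 <= Tue 04:00? ✗ → no.
job35: start Tue 05:00 <= Tue 23:00? ✓; end Wed 04:00 > Mon 09:00? ✓; start Tue 05:00 <= Tue 04:00? ✗ → no.
job36: start Tue 11:00 <= Tue 23:00? ✓; end Tue 23:00 > Mon 09:00? ✓; start Tue 11:00 <= Tue 04:00? ✗ → no.
job37: start Thu 15:00 <= Tue 23:00? ✗; end Sat 09:00 > Mon 09:00? ✓; start Thu 15:00 <= Tue 04:00? ✗ → no.
job38: start Tue 13:00 <= Tue 23:00? ✓; end Fri 02:00 > Mon 09:00? ✓; start Tue 13:00 <= Tue 04:00? ✗ → no.
job40: start Sat 13:00 <= Tue 23:00? ✗; end Sun 19:00 > Mon 09:00? ✓; start Sat 13:00 <= Tue 04:00? ✗ → no.
job42: start Tue 06:00 <= Tue 23:00? ✓; end Fri 04:00 > Mon 09:00? ✓; start Tue 06:00 <= Tue 04:00? ✗ → no.
job43: start Fri 04:00 <= Tue 23:00? ✗; end Sun 00:00 > Mon 09:00? ✓; start Fri 04:00 <= Tue 04:00? ✗ → no.
job44: start Mon 16:00 <= Tue 23:00? ✓; end Mon 19:00 > Mon 09:00? ✓; start Mon 16:00 <= Tue 04:00? ✓ → yes.
Result: job31, job44.

job31, job44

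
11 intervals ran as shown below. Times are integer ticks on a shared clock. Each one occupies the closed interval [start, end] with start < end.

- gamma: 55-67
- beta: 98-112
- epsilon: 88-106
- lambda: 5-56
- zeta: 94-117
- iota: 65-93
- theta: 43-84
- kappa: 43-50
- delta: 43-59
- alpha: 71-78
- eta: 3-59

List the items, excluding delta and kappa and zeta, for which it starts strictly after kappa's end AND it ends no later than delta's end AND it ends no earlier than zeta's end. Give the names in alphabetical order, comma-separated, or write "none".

none

Conditions: its start is strictly after kappa's end (X.start > 50) AND its end is no later than delta's end (X.end <= 59) AND its end is no earlier than zeta's end (X.end >= 117).
alpha: start 71 > 50? ✓; end 78 <= 59? ✗; end 78 >= 117? ✗ → no.
beta: start 98 > 50? ✓; end 112 <= 59? ✗; end 112 >= 117? ✗ → no.
epsilon: start 88 > 50? ✓; end 106 <= 59? ✗; end 106 >= 117? ✗ → no.
eta: start 3 > 50? ✗; end 59 <= 59? ✓; end 59 >= 117? ✗ → no.
gamma: start 55 > 50? ✓; end 67 <= 59? ✗; end 67 >= 117? ✗ → no.
iota: start 65 > 50? ✓; end 93 <= 59? ✗; end 93 >= 117? ✗ → no.
lambda: start 5 > 50? ✗; end 56 <= 59? ✓; end 56 >= 117? ✗ → no.
theta: start 43 > 50? ✗; end 84 <= 59? ✗; end 84 >= 117? ✗ → no.
Result: none.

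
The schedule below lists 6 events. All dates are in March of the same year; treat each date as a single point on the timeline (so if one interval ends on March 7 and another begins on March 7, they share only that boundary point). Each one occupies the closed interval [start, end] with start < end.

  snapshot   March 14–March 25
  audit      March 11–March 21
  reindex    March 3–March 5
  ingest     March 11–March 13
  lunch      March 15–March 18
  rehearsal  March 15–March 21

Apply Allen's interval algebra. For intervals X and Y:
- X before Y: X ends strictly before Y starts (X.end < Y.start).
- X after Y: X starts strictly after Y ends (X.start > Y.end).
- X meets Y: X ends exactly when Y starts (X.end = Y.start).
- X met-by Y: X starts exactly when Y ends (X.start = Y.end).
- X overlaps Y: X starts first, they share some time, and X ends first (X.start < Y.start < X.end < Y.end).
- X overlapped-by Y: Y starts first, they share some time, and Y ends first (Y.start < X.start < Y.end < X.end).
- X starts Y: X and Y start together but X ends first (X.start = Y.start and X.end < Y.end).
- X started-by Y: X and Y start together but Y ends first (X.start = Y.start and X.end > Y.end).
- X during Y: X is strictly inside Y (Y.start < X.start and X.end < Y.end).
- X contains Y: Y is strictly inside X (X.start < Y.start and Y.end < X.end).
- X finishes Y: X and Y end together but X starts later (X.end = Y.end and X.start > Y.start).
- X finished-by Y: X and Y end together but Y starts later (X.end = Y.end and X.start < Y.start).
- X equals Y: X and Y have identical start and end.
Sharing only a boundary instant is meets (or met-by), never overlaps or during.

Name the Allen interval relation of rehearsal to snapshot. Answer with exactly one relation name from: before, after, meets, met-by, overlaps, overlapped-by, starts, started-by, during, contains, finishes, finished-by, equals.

during

rehearsal = [March 15, March 21]; snapshot = [March 14, March 25].
Compare endpoints: rehearsal.start > snapshot.start, rehearsal.start < snapshot.end, rehearsal.end > snapshot.start, rehearsal.end < snapshot.end.
That pattern is 'during'.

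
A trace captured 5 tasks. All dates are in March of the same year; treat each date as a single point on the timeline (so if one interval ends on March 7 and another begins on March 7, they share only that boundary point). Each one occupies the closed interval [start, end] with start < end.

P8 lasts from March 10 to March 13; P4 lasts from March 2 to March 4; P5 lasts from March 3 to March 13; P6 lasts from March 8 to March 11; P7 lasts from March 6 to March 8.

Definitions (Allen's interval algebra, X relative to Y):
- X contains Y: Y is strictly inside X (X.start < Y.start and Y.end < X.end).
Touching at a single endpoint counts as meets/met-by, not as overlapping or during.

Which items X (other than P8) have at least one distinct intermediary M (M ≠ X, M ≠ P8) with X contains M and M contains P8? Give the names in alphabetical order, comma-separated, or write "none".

Target P8 = [March 10, March 13].
Intermediaries M with M contains P8: none.
Union: none.

none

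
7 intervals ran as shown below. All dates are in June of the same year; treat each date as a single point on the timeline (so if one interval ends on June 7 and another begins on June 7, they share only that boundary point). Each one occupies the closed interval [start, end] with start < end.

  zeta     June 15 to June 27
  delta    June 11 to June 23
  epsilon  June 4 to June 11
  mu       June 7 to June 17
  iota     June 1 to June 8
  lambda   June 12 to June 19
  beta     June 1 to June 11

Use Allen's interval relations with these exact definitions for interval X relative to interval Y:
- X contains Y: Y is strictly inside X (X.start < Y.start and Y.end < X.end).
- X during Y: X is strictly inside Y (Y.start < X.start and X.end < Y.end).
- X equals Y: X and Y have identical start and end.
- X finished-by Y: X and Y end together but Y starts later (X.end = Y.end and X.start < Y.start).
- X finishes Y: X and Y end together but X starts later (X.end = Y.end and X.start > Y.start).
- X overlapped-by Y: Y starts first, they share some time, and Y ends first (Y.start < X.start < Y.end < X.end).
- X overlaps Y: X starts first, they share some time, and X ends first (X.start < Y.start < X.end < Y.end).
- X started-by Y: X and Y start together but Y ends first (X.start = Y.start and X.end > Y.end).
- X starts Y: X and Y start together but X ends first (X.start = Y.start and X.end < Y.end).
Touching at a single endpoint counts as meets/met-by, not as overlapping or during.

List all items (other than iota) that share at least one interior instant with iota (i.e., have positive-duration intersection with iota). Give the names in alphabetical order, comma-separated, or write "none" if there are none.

Target iota = [June 1, June 8].
beta [June 1, June 11] → started-by → yes.
delta [June 11, June 23] → after → no.
epsilon [June 4, June 11] → overlapped-by → yes.
lambda [June 12, June 19] → after → no.
mu [June 7, June 17] → overlapped-by → yes.
zeta [June 15, June 27] → after → no.
Result: beta, epsilon, mu.

beta, epsilon, mu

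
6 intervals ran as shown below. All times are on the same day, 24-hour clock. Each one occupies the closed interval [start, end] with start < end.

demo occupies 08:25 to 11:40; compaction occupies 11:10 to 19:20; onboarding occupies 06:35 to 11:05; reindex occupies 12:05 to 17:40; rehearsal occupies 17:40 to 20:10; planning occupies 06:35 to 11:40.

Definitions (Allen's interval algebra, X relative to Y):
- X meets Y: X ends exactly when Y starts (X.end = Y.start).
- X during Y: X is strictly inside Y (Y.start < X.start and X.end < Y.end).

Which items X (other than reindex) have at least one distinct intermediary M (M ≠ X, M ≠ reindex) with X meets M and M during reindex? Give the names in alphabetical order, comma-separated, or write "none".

Target reindex = [12:05, 17:40].
Intermediaries M with M during reindex: none.
Union: none.

none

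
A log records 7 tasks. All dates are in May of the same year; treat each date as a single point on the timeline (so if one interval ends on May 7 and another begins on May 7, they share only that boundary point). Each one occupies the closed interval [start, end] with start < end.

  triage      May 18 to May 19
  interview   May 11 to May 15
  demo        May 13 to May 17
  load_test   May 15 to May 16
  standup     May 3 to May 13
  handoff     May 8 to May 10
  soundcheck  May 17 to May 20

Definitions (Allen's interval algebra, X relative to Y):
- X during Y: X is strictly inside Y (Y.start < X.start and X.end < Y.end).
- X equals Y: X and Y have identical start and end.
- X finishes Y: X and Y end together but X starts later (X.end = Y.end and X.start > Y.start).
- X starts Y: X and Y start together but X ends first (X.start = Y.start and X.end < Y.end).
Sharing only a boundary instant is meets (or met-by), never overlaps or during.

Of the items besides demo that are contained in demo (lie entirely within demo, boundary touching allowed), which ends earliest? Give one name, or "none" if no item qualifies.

load_test

Target demo = [May 13, May 17].
handoff [May 8, May 10] → before → excluded.
interview [May 11, May 15] → overlaps → excluded.
load_test [May 15, May 16] → during → candidate.
soundcheck [May 17, May 20] → met-by → excluded.
standup [May 3, May 13] → meets → excluded.
triage [May 18, May 19] → after → excluded.
Among candidates, earliest end is May 16 → load_test.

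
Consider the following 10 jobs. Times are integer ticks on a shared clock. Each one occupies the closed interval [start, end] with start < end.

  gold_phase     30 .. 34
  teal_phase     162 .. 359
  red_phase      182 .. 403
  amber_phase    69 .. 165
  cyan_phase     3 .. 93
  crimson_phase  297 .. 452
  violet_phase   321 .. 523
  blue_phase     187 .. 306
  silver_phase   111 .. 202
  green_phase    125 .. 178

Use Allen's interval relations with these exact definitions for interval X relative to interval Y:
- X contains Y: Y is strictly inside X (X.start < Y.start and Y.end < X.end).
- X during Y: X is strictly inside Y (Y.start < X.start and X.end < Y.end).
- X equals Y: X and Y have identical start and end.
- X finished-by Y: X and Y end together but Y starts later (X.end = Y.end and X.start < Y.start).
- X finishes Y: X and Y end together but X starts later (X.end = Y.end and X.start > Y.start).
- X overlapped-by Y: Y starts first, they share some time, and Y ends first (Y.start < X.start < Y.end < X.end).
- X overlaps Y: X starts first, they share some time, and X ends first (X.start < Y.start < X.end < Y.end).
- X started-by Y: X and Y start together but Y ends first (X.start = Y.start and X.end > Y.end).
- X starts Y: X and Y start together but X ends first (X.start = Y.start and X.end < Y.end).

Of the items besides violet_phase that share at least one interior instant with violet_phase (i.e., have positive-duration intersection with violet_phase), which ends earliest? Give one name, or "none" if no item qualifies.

Target violet_phase = [321, 523].
amber_phase [69, 165] → before → excluded.
blue_phase [187, 306] → before → excluded.
crimson_phase [297, 452] → overlaps → candidate.
cyan_phase [3, 93] → before → excluded.
gold_phase [30, 34] → before → excluded.
green_phase [125, 178] → before → excluded.
red_phase [182, 403] → overlaps → candidate.
silver_phase [111, 202] → before → excluded.
teal_phase [162, 359] → overlaps → candidate.
Among candidates, earliest end is 359 → teal_phase.

teal_phase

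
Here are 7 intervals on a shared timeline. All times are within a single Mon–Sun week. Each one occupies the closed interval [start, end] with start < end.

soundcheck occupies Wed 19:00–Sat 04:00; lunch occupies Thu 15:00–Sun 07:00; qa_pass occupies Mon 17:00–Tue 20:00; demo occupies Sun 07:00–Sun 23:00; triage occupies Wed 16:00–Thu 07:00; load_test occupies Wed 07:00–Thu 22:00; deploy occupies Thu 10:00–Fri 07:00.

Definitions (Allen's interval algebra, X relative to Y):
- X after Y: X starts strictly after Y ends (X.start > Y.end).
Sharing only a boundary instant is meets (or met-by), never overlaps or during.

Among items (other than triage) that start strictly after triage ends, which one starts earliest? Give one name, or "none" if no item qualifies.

deploy

Target triage = [Wed 16:00, Thu 07:00].
demo [Sun 07:00, Sun 23:00] → after → candidate.
deploy [Thu 10:00, Fri 07:00] → after → candidate.
load_test [Wed 07:00, Thu 22:00] → contains → excluded.
lunch [Thu 15:00, Sun 07:00] → after → candidate.
qa_pass [Mon 17:00, Tue 20:00] → before → excluded.
soundcheck [Wed 19:00, Sat 04:00] → overlapped-by → excluded.
Among candidates, earliest start is Thu 10:00 → deploy.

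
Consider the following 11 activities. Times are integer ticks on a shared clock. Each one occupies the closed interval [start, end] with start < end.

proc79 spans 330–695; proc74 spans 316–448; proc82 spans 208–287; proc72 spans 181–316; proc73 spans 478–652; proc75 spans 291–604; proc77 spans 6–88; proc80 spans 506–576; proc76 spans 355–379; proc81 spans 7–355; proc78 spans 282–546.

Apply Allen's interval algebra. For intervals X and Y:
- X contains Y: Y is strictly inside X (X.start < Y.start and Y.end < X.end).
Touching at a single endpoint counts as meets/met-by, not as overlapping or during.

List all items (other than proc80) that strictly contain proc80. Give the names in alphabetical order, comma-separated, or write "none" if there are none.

Target proc80 = [506, 576].
proc72 [181, 316] → before → no.
proc73 [478, 652] → contains → yes.
proc74 [316, 448] → before → no.
proc75 [291, 604] → contains → yes.
proc76 [355, 379] → before → no.
proc77 [6, 88] → before → no.
proc78 [282, 546] → overlaps → no.
proc79 [330, 695] → contains → yes.
proc81 [7, 355] → before → no.
proc82 [208, 287] → before → no.
Result: proc73, proc75, proc79.

proc73, proc75, proc79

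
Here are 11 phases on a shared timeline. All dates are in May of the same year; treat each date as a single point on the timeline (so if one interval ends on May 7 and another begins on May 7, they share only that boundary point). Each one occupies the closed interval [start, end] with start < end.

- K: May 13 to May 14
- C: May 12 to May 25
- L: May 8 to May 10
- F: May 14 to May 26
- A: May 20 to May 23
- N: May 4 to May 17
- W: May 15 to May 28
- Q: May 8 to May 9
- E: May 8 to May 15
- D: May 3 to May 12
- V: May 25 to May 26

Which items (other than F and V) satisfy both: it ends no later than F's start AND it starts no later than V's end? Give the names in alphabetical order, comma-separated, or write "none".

D, K, L, Q

Conditions: its end is no later than F's start (X.end <= May 14) AND its start is no later than V's end (X.start <= May 26).
A: end May 23 <= May 14? ✗; start May 20 <= May 26? ✓ → no.
C: end May 25 <= May 14? ✗; start May 12 <= May 26? ✓ → no.
D: end May 12 <= May 14? ✓; start May 3 <= May 26? ✓ → yes.
E: end May 15 <= May 14? ✗; start May 8 <= May 26? ✓ → no.
K: end May 14 <= May 14? ✓; start May 13 <= May 26? ✓ → yes.
L: end May 10 <= May 14? ✓; start May 8 <= May 26? ✓ → yes.
N: end May 17 <= May 14? ✗; start May 4 <= May 26? ✓ → no.
Q: end May 9 <= May 14? ✓; start May 8 <= May 26? ✓ → yes.
W: end May 28 <= May 14? ✗; start May 15 <= May 26? ✓ → no.
Result: D, K, L, Q.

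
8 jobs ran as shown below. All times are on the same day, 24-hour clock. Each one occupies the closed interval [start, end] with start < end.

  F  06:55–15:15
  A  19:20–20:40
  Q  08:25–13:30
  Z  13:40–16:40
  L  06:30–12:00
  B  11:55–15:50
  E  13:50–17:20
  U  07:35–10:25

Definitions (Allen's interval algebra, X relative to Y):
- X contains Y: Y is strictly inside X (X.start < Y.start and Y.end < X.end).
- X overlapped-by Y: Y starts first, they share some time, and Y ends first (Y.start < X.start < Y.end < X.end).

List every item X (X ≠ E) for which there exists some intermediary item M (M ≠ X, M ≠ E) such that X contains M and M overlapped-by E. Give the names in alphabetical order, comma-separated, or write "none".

none

Target E = [13:50, 17:20].
Intermediaries M with M overlapped-by E: none.
Union: none.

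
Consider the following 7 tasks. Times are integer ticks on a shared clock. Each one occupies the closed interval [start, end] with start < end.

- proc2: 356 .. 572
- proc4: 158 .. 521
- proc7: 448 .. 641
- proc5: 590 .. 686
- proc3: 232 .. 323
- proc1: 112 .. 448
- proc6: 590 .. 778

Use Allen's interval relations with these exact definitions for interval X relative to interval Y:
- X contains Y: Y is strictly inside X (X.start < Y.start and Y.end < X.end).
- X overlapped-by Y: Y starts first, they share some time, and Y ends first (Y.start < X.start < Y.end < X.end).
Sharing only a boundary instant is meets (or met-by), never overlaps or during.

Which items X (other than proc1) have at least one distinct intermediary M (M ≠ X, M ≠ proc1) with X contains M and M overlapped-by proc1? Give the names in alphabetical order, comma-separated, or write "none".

Target proc1 = [112, 448].
Intermediaries M with M overlapped-by proc1: proc2, proc4.
Via proc2 — items with X contains proc2: none.
Via proc4 — items with X contains proc4: none.
Union: none.

none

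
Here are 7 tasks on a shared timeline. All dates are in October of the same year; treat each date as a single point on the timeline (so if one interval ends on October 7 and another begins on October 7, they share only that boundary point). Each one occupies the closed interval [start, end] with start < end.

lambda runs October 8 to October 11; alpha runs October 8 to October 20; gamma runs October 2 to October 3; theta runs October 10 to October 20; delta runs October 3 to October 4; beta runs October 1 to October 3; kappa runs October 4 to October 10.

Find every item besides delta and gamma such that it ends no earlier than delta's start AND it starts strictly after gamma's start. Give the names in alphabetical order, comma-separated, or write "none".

Conditions: its end is no earlier than delta's start (X.end >= October 3) AND its start is strictly after gamma's start (X.start > October 2).
alpha: end October 20 >= October 3? ✓; start October 8 > October 2? ✓ → yes.
beta: end October 3 >= October 3? ✓; start October 1 > October 2? ✗ → no.
kappa: end October 10 >= October 3? ✓; start October 4 > October 2? ✓ → yes.
lambda: end October 11 >= October 3? ✓; start October 8 > October 2? ✓ → yes.
theta: end October 20 >= October 3? ✓; start October 10 > October 2? ✓ → yes.
Result: alpha, kappa, lambda, theta.

alpha, kappa, lambda, theta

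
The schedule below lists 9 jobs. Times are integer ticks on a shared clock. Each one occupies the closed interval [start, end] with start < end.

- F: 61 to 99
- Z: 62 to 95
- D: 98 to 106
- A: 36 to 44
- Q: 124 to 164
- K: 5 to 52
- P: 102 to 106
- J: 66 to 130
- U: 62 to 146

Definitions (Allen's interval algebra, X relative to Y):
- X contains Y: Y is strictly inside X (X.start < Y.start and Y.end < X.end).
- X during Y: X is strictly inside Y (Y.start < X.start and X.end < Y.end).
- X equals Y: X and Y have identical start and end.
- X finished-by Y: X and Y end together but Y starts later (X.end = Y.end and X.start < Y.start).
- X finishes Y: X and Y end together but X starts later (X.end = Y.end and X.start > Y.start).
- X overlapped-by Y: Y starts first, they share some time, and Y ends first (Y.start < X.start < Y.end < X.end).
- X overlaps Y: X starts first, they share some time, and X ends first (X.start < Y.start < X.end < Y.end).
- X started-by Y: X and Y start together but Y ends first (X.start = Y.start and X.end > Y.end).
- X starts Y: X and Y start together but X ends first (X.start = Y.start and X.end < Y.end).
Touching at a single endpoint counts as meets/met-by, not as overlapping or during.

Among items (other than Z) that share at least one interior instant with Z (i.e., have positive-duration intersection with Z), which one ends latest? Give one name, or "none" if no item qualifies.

Target Z = [62, 95].
A [36, 44] → before → excluded.
D [98, 106] → after → excluded.
F [61, 99] → contains → candidate.
J [66, 130] → overlapped-by → candidate.
K [5, 52] → before → excluded.
P [102, 106] → after → excluded.
Q [124, 164] → after → excluded.
U [62, 146] → started-by → candidate.
Among candidates, latest end is 146 → U.

U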